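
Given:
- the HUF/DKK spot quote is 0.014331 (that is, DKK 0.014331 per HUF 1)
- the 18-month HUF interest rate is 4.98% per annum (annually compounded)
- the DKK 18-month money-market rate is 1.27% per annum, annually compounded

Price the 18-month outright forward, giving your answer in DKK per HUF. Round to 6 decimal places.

T = 18/12 years.
DKK accumulates by (1 + 0.0127)^(18/12) = 1.0191104.
HUF accumulates by (1 + 0.0498)^(18/12) = 1.0756224.
So F = 0.014331 × 1.0191104 / 1.0756224 = 0.01357807 (DKK/HUF).

0.013578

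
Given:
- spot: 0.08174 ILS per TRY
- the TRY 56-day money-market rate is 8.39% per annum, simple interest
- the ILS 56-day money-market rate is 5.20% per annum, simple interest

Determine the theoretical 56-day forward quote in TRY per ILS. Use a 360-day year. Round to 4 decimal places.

12.2941

T = 56/360 years.
ILS accumulates by 1 + 0.0520×56/360 = 1.00808889.
TRY growth factor: 1 + 0.0839×56/360 = 1.01305111.
Forward (ILS per TRY) = 0.08174 × 1.00808889 / 1.01305111 = 0.081339614.
Invert for TRY per ILS: 1 / 0.081339614 = 12.2941.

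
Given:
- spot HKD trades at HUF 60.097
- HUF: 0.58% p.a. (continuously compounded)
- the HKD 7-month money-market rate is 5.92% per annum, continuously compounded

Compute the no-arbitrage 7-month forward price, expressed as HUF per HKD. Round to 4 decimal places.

58.2538

T = 7/12 years.
HUF growth factor: e^(0.0058×7/12) = 1.00338906.
Growth of 1 HKD over T: e^(0.0592×7/12) = 1.03513653.
So F = 60.097 × 1.00338906 / 1.03513653 = 58.253835 (HUF/HKD).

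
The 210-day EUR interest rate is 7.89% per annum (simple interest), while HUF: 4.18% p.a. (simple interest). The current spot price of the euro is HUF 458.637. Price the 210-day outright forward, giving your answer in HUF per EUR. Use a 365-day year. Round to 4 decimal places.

T = 210/365 years.
HUF accumulates by 1 + 0.0418×210/365 = 1.024049315.
EUR growth factor: 1 + 0.0789×210/365 = 1.045394521.
Forward (HUF per EUR) = 458.637 × 1.024049315 / 1.045394521 = 449.272400.

449.2724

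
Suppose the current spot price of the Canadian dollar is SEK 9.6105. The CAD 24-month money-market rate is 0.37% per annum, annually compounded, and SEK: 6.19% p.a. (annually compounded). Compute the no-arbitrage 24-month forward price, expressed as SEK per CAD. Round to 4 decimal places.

10.7574

T = 2 years.
SEK accumulates by (1 + 0.0619)^2 = 1.12763161.
CAD accumulates by (1 + 0.0037)^2 = 1.00741369.
Forward (SEK per CAD) = 9.6105 × 1.12763161 / 1.00741369 = 10.757352.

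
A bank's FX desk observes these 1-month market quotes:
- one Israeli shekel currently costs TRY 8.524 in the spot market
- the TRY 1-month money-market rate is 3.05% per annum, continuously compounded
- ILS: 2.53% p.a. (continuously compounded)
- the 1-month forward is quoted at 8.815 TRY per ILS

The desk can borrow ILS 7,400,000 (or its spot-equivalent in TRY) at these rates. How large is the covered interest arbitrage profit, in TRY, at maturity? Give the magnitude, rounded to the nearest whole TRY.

T = 1/12 years.
Invest the ILS and cover forward: 7,400,000 × 1.0021105574 × 8.815 = TRY 65,368,673.77.
Convert at spot and invest in TRY: 7,400,000 × 8.524 × 1.0025448994 = TRY 63,238,126.15.
The quoted forward overvalues ILS, so borrow TRY, buy ILS at spot, deposit the ILS at 2.53%, and sell the proceeds forward at 8.815.
Profit = 65,368,673.77 − 63,238,126.15 = TRY 2,130,548.

TRY 2,130,548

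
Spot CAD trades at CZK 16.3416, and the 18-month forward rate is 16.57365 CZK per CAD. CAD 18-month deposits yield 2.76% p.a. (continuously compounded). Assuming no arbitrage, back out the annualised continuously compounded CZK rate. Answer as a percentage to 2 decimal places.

3.70%

T = 18/12 years.
By CIP, F/S equals the CZK-to-CAD growth ratio: 16.57365/16.3416 = 1.0142000.
The CAD side grows by e^(0.0276×18/12) = 1.0422689.
Hence g_CZK = 1.0570691.
r = ln(1.0570691)/(18/12) = 0.037000 → 3.70%.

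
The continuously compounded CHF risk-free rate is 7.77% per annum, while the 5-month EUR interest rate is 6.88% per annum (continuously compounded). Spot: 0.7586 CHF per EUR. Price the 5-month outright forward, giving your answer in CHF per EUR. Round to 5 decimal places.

T = 5/12 years.
CHF growth factor: e^(0.0777×5/12) = 1.0329048.
EUR accumulates by e^(0.0688×5/12) = 1.0290815.
Forward (CHF per EUR) = 0.7586 × 1.0329048 / 1.0290815 = 0.7614184.

0.76142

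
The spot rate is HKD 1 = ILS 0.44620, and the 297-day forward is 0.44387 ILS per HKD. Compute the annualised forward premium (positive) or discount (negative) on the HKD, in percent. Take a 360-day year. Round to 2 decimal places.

T = 297/360 years.
HKD trades forward at -0.52219% vs spot over the period.
Annualise by dividing by T: -0.0052219 / (297/360) = -0.006330 → -0.63%.

-0.63%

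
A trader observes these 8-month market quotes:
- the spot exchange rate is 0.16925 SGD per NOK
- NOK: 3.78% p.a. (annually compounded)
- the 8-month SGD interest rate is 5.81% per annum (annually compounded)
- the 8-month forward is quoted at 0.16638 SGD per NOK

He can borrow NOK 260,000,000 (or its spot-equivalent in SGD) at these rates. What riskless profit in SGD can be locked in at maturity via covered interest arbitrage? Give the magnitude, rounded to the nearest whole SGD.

SGD 1,351,201

T = 8/12 years.
Route A — deposit NOK, sell forward: 260,000,000 × 1.0250438498 × 0.16638 = SGD 44,342,166.89.
Route B — convert at spot, deposit SGD: 260,000,000 × 0.16925 × 1.0383676346 = SGD 45,693,367.76.
The quoted forward undervalues NOK, so borrow NOK, convert to SGD at spot, deposit the SGD at 5.81%, and buy NOK forward at 0.16638 to cover the loan.
The gap between the two covered legs is SGD 1,351,201.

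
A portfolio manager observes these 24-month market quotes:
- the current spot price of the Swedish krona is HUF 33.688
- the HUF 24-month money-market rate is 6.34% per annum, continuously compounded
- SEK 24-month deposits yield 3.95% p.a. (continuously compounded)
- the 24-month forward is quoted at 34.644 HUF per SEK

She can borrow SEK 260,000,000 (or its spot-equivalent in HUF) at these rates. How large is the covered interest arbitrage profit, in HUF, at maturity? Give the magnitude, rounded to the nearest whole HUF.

HUF 195,102,113

T = 2 years.
Invest the SEK and cover forward: 260,000,000 × 1.08220432207 × 34.644 = HUF 9,747,890,498.79.
Convert at spot and invest in HUF: 260,000,000 × 33.688 × 1.135189957085 = HUF 9,942,992,611.31.
The quoted forward undervalues SEK, so borrow SEK, convert to HUF at spot, deposit the HUF at 6.34%, and buy SEK forward at 34.644 to cover the loan.
The gap between the two covered legs is HUF 195,102,113.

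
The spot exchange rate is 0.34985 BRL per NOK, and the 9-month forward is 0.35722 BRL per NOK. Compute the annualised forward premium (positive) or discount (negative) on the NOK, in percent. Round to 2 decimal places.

T = 9/12 years.
(F − S)/S = (0.35722 − 0.34985)/0.34985 = 0.0210662.
Per annum: 0.0210662 / (9/12) = 0.028088 = 2.81%.

+2.81%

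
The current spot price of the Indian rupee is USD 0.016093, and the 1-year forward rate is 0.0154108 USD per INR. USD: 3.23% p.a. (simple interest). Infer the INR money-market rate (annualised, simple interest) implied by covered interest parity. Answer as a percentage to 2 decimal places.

T = 1 year.
By CIP, F/S equals the USD-to-INR growth ratio: 0.0154108/0.016093 = 0.9576089.
The USD side grows by 1 + 0.0323×1 = 1.032300.
That pins the INR growth at 1.0779975.
r = (1.0779975 − 1)/1 = 0.077997 → 7.80%.

7.80%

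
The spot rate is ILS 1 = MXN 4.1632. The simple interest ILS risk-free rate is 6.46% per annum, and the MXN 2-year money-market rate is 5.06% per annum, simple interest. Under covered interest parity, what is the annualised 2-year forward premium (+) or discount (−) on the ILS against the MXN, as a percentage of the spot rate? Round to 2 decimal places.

-1.24%

T = 2 years.
CIP forward (MXN per ILS) = 4.1632 × 1.101200/1.129200 = 4.0599680.
Annualised premium = (F − S)/S × (1/T) = (4.0599680 − 4.1632)/4.1632 ÷ 2 = -1.24%.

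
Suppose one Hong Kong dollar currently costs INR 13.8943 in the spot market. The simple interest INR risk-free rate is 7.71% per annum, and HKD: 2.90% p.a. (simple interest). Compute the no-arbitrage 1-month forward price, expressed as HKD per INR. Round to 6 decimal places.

0.071685

T = 1/12 years.
Growth of 1 INR over T: 1 + 0.0771×1/12 = 1.006425.
HKD accumulates by 1 + 0.0290×1/12 = 1.0024167.
So F = 13.8943 × 1.006425 / 1.0024167 = 13.94986 (INR/HKD).
Quoted the other way: 1/13.94986 = 0.071685 HKD per INR.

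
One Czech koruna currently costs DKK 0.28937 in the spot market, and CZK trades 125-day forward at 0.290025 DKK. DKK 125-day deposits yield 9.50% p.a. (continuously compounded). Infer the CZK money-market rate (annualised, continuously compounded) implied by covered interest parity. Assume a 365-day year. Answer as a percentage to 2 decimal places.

8.84%

T = 125/365 years.
By CIP, F/S equals the DKK-to-CZK growth ratio: 0.290025/0.28937 = 1.0022635.
The DKK side grows by e^(0.0950×125/365) = 1.0330693.
So the CZK growth factor = 1.0307362.
Take logs: ln 1.0307362 / (125/365) = 0.088398, so 8.84%.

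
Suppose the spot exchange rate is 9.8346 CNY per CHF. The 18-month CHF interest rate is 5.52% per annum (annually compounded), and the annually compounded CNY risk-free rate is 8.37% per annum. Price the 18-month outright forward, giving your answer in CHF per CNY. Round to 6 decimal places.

0.097697

T = 18/12 years.
CNY accumulates by (1 + 0.0837)^(18/12) = 1.1281416.
CHF growth factor: (1 + 0.0552)^(18/12) = 1.0839323.
So F = 9.8346 × 1.1281416 / 1.0839323 = 10.23571 (CNY/CHF).
Quoted the other way: 1/10.23571 = 0.097697 CHF per CNY.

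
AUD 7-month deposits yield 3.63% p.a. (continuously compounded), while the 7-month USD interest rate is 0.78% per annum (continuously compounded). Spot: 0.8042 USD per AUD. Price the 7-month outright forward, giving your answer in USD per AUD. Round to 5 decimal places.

T = 7/12 years.
USD growth factor: e^(0.0078×7/12) = 1.0045604.
AUD accumulates by e^(0.0363×7/12) = 1.0214008.
Forward (USD per AUD) = 0.8042 × 1.0045604 / 1.0214008 = 0.7909407.

0.79094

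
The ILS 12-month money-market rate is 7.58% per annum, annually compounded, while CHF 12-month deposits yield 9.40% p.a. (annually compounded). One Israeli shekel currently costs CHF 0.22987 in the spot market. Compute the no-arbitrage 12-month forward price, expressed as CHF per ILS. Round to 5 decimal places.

0.23376

T = 1 year.
Growth of 1 CHF over T: (1 + 0.0940)^1 = 1.094000.
Growth of 1 ILS over T: (1 + 0.0758)^1 = 1.075800.
Forward (CHF per ILS) = 0.22987 × 1.094000 / 1.075800 = 0.2337589.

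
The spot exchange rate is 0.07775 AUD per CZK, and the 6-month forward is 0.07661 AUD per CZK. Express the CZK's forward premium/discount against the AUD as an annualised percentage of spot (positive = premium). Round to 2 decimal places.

-2.93%

T = 6/12 years.
Period premium: (0.07661 − 0.07775)/0.07775 = -0.0146624.
Per annum: -0.0146624 / (6/12) = -0.029325 = -2.93%.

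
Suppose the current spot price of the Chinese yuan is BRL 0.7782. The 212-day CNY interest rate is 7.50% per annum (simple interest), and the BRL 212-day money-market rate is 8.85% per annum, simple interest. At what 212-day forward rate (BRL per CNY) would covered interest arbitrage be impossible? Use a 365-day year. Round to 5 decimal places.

T = 212/365 years.
BRL growth factor: 1 + 0.0885×212/365 = 1.0514027.
Growth of 1 CNY over T: 1 + 0.0750×212/365 = 1.0435616.
Forward (BRL per CNY) = 0.7782 × 1.0514027 / 1.0435616 = 0.7840472.

0.78405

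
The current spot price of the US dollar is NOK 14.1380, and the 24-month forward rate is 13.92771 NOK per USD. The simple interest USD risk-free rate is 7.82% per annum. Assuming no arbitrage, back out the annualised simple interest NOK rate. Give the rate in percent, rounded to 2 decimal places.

T = 2 years.
By CIP, F/S equals the NOK-to-USD growth ratio: 13.92771/14.138 = 0.9851259.
USD growth factor: 1 + 0.0782×2 = 1.156400.
So the NOK growth factor = 1.1391996.
r = (1.1391996 − 1)/2 = 0.069600 → 6.96%.

6.96%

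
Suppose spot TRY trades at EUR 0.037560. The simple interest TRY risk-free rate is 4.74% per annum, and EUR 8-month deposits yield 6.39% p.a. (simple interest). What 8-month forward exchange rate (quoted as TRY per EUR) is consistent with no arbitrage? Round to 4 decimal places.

T = 8/12 years.
EUR accumulates by 1 + 0.0639×8/12 = 1.042600.
TRY accumulates by 1 + 0.0474×8/12 = 1.031600.
So F = 0.03756 × 1.042600 / 1.031600 = 0.037960504 (EUR/TRY).
Quoted the other way: 1/0.037960504 = 26.3432 TRY per EUR.

26.3432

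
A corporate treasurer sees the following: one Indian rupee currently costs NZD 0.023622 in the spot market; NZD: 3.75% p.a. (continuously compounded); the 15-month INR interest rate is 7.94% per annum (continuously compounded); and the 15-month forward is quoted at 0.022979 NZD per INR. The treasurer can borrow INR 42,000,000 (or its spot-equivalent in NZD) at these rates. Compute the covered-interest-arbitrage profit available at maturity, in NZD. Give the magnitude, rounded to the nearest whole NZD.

NZD 26,084

T = 15/12 years.
Keep in INR, deliver into the forward: 42,000,000·1.10434235·0.022979 = NZD 1,065,820.68.
Swap to NZD now, deposit: 42,000,000·0.023622·1.047991 = NZD 1,039,737.02.
The quoted forward overvalues INR, so borrow NZD, buy INR at spot, deposit the INR at 7.94%, and sell the proceeds forward at 0.022979.
Arbitrage profit = |1,065,820.68 − 1,039,737.02| = NZD 26,084.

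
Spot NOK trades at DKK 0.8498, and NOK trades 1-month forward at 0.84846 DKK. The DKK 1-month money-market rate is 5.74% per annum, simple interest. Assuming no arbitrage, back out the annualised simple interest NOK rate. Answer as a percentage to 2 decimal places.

7.64%

T = 1/12 years.
By CIP, F/S equals the DKK-to-NOK growth ratio: 0.84846/0.8498 = 0.9984232.
The DKK side grows by 1 + 0.0574×1/12 = 1.0047833.
That pins the NOK growth at 1.0063701.
r = (1.0063701 − 1)/(1/12) = 0.076441 → 7.64%.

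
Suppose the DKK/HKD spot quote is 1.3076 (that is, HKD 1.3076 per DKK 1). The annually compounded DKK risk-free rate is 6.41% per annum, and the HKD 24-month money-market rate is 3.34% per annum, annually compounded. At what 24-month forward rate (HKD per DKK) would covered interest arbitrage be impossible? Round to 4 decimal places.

1.2332

T = 2 years.
HKD growth factor: (1 + 0.0334)^2 = 1.0679156.
Growth of 1 DKK over T: (1 + 0.0641)^2 = 1.1323088.
So F = 1.3076 × 1.0679156 / 1.1323088 = 1.233238 (HKD/DKK).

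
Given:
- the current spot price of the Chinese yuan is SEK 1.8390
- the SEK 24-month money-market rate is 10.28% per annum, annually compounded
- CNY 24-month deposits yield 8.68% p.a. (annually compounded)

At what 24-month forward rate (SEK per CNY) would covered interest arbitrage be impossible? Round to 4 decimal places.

1.8935

T = 2 years.
SEK growth factor: (1 + 0.1028)^2 = 1.2161678.
CNY growth factor: (1 + 0.0868)^2 = 1.1811342.
CIP: F = S · (grow SEK)/(grow CNY) = 1.839 × 1.2161678/1.1811342 = 1.893547 SEK per CNY.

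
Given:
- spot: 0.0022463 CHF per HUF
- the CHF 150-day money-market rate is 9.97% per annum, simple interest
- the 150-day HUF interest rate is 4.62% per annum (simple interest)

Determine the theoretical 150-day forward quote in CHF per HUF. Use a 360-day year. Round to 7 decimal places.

T = 150/360 years.
CHF growth factor: 1 + 0.0997×150/360 = 1.0415417.
HUF accumulates by 1 + 0.0462×150/360 = 1.019250.
Forward (CHF per HUF) = 0.0022463 × 1.0415417 / 1.019250 = 0.002295428.

0.0022954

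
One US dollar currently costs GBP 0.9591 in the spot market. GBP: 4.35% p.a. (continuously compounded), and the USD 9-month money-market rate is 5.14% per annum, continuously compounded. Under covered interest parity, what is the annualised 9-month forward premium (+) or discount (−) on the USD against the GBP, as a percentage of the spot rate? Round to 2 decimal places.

-0.79%

T = 9/12 years.
No-arbitrage forward: 0.9591 × 1.033163 / 1.0393027 = 0.9534341 GBP/USD.
(F − S)/S ÷ T = (0.9534341 − 0.9591)/0.9591/(9/12) = -0.007877 → -0.79%.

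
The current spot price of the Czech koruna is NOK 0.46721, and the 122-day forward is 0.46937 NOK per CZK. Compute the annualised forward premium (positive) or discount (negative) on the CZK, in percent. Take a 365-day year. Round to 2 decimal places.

+1.38%

T = 122/365 years.
(F − S)/S = (0.46937 − 0.46721)/0.46721 = 0.0046232.
Per annum: 0.0046232 / (122/365) = 0.013832 = 1.38%.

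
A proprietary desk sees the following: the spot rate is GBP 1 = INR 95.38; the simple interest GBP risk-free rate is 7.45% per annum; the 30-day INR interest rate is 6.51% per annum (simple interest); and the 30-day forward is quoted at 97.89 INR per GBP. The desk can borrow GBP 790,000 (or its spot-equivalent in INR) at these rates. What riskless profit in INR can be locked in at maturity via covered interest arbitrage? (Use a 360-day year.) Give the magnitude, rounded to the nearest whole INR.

INR 2,054,235

T = 30/360 years.
Invest the GBP and cover forward: 790,000 × 1.0062083333 × 97.89 = INR 77,813,209.66.
Convert at spot and invest in INR: 790,000 × 95.38 × 1.005425 = INR 75,758,974.84.
The quoted forward overvalues GBP, so borrow INR, buy GBP at spot, deposit the GBP at 7.45%, and sell the proceeds forward at 97.89.
The gap between the two covered legs is INR 2,054,235.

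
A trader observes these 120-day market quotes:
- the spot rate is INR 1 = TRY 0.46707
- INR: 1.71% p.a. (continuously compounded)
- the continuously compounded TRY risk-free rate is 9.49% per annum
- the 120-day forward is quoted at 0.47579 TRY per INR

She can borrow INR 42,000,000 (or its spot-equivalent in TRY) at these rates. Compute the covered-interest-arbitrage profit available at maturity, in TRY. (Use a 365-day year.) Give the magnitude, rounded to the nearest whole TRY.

T = 120/365 years.
Route A — deposit INR, sell forward: 42,000,000 × 1.0056377504 × 0.47579 = TRY 20,095,840.18.
Route B — convert at spot, deposit TRY: 42,000,000 × 0.46707 × 1.0316918216 = TRY 20,238,636.56.
The quoted forward undervalues INR, so borrow INR, convert to TRY at spot, deposit the TRY at 9.49%, and buy INR forward at 0.47579 to cover the loan.
Profit = 20,238,636.56 − 20,095,840.18 = TRY 142,796.

TRY 142,796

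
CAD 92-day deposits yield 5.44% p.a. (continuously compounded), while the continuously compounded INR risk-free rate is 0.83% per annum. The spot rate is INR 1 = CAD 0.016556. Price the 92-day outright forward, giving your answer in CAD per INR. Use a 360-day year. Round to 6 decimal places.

T = 92/360 years.
CAD accumulates by e^(0.0544×92/360) = 1.0139993.
INR accumulates by e^(0.0083×92/360) = 1.0021234.
So F = 0.016556 × 1.0139993 / 1.0021234 = 0.01675220 (CAD/INR).

0.016752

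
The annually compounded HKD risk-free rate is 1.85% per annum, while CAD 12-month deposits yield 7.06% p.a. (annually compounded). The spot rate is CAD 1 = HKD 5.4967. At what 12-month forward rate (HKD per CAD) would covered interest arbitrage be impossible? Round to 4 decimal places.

T = 1 year.
HKD accumulates by (1 + 0.0185)^1 = 1.018500.
CAD accumulates by (1 + 0.0706)^1 = 1.070600.
CIP: F = S · (grow HKD)/(grow CAD) = 5.4967 × 1.018500/1.070600 = 5.229207 HKD per CAD.

5.2292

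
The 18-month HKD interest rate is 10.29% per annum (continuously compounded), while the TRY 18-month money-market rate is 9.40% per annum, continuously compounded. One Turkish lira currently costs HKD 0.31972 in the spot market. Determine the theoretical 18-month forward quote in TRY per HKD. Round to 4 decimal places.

T = 18/12 years.
HKD growth factor: e^(0.1029×18/12) = 1.1668992.
TRY accumulates by e^(0.0940×18/12) = 1.1514246.
CIP: F = S · (grow HKD)/(grow TRY) = 0.31972 × 1.1668992/1.1514246 = 0.3240169 HKD per TRY.
Invert for TRY per HKD: 1 / 0.3240169 = 3.0863.

3.0863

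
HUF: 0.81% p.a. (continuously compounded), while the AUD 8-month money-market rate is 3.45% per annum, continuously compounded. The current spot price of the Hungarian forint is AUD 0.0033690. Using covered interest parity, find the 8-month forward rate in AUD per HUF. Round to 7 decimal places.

T = 8/12 years.
Growth of 1 AUD over T: e^(0.0345×8/12) = 1.0232665.
HUF growth factor: e^(0.0081×8/12) = 1.0054146.
Forward (AUD per HUF) = 0.003369 × 1.0232665 / 1.0054146 = 0.003428819.

0.0034288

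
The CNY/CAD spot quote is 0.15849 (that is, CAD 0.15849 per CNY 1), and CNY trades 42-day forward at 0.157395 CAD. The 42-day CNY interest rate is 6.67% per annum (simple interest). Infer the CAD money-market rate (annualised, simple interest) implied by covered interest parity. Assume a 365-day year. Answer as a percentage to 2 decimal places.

0.62%

T = 42/365 years.
By CIP, F/S equals the CAD-to-CNY growth ratio: 0.157395/0.15849 = 0.9930910.
CNY growth factor: 1 + 0.0667×42/365 = 1.0076751.
That pins the CAD growth at 1.0007131.
(1.0007131 − 1)/T = 0.006197, i.e. 0.62%.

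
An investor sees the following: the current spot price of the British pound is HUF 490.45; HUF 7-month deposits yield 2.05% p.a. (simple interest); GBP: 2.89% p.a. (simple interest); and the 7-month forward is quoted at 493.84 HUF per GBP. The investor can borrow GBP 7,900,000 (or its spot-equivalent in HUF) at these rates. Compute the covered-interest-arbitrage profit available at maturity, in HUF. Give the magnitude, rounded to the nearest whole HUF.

HUF 46,217,803

T = 7/12 years.
Invest the GBP and cover forward: 7,900,000 × 1.016858333333 × 493.84 = HUF 3,967,106,022.73.
Convert at spot and invest in HUF: 7,900,000 × 490.45 × 1.011958333333 = HUF 3,920,888,220.21.
The quoted forward overvalues GBP, so borrow HUF, buy GBP at spot, deposit the GBP at 2.89%, and sell the proceeds forward at 493.84.
The gap between the two covered legs is HUF 46,217,803.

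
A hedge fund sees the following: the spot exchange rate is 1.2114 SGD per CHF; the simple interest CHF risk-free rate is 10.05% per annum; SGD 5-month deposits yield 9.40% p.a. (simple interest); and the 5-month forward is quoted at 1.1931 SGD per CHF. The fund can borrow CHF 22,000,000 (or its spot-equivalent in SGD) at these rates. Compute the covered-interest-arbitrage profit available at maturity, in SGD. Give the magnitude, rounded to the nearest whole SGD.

T = 5/12 years.
Keep in CHF, deliver into the forward: 22,000,000·1.041875·1.1931 = SGD 27,347,343.38.
Swap to SGD now, deposit: 22,000,000·1.2114·1.0391666667 = SGD 27,694,623.00.
The quoted forward undervalues CHF, so borrow CHF, convert to SGD at spot, deposit the SGD at 9.40%, and buy CHF forward at 1.1931 to cover the loan.
Arbitrage profit = |27,347,343.38 − 27,694,623.00| = SGD 347,280.

SGD 347,280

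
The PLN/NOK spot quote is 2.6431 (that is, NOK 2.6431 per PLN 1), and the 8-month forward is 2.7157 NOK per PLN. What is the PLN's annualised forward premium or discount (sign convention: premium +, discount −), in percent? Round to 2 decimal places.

+4.12%

T = 8/12 years.
(F − S)/S = (2.7157 − 2.6431)/2.6431 = 0.0274677.
Annualise by dividing by T: 0.0274677 / (8/12) = 0.041202 → 4.12%.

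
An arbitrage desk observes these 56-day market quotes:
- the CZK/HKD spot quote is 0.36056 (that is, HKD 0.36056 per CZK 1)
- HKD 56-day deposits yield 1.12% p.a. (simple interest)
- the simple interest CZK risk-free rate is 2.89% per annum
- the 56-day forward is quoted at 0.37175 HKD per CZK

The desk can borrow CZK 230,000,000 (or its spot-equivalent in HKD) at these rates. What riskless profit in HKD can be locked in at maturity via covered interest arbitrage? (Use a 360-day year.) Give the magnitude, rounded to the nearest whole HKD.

T = 56/360 years.
Route A — deposit CZK, sell forward: 230,000,000 × 1.0044955556 × 0.37175 = HKD 85,886,881.24.
Route B — convert at spot, deposit HKD: 230,000,000 × 0.36056 × 1.0017422222 = HKD 83,073,280.40.
The quoted forward overvalues CZK, so borrow HKD, buy CZK at spot, deposit the CZK at 2.89%, and sell the proceeds forward at 0.37175.
The gap between the two covered legs is HKD 2,813,601.

HKD 2,813,601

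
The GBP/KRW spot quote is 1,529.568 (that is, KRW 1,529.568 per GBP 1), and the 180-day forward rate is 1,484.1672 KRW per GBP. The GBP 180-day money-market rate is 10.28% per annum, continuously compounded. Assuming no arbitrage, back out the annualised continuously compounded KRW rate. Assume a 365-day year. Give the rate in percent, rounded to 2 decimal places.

T = 180/365 years.
F/S = 1484.1672/1529.568 = 0.9703179 = (growth of KRW) / (growth of GBP).
The GBP side grows by e^(0.1028×180/365) = 1.0520029.
That pins the KRW growth at 1.0207772.
r = ln(1.0207772)/(180/365) = 0.041700 → 4.17%.

4.17%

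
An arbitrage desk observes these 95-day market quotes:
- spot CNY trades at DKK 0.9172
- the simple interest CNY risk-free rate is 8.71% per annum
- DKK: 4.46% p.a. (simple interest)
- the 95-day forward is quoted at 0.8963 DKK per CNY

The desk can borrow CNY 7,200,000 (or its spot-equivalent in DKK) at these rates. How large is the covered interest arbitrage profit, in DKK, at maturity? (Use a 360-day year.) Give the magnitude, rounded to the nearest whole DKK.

T = 95/360 years.
Invest the CNY and cover forward: 7,200,000 × 1.022984722 × 0.8963 = DKK 6,601,688.69.
Convert at spot and invest in DKK: 7,200,000 × 0.9172 × 1.011769444 = DKK 6,681,563.53.
The quoted forward undervalues CNY, so borrow CNY, convert to DKK at spot, deposit the DKK at 4.46%, and buy CNY forward at 0.8963 to cover the loan.
Profit = 6,681,563.53 − 6,601,688.69 = DKK 79,875.

DKK 79,875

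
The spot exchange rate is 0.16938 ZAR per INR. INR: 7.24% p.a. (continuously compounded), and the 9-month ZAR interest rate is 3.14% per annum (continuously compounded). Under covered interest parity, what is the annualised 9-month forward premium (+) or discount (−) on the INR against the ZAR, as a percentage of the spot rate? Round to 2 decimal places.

-4.04%

T = 9/12 years.
No-arbitrage forward: 0.16938 × 1.0238295 / 1.0558013 = 0.16425083 ZAR/INR.
(F − S)/S ÷ T = (0.16425083 − 0.16938)/0.16938/(9/12) = -0.040376 → -4.04%.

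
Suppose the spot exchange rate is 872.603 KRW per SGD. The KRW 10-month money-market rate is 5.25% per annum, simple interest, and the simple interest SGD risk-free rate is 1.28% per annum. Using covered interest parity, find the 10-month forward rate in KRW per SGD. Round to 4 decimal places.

T = 10/12 years.
KRW growth factor: 1 + 0.0525×10/12 = 1.043750.
Growth of 1 SGD over T: 1 + 0.0128×10/12 = 1.010666667.
CIP: F = S · (grow KRW)/(grow SGD) = 872.603 × 1.043750/1.010666667 = 901.166934 KRW per SGD.

901.1669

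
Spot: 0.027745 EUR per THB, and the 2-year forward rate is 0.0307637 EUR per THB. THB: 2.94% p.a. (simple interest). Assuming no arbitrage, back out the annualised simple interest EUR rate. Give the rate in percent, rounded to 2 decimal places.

8.70%

T = 2 years.
F/S = 0.0307637/0.027745 = 1.1088016 = (growth of EUR) / (growth of THB).
The THB side grows by 1 + 0.0294×2 = 1.058800.
Hence g_EUR = 1.1739991.
r = (1.1739991 − 1)/2 = 0.087000 → 8.70%.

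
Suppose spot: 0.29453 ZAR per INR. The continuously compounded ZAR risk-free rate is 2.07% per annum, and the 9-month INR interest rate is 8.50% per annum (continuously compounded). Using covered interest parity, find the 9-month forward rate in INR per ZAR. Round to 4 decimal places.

T = 9/12 years.
Growth of 1 ZAR over T: e^(0.0207×9/12) = 1.0156461.
INR growth factor: e^(0.0850×9/12) = 1.0658259.
So F = 0.29453 × 1.0156461 / 1.0658259 = 0.2806633 (ZAR/INR).
Quoted the other way: 1/0.2806633 = 3.5630 INR per ZAR.

3.5630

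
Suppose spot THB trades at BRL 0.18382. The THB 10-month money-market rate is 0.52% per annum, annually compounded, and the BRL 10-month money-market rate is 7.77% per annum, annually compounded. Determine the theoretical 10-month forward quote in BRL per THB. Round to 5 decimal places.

T = 10/12 years.
BRL growth factor: (1 + 0.0777)^(10/12) = 1.0643429.
Growth of 1 THB over T: (1 + 0.0052)^(10/12) = 1.0043315.
So F = 0.18382 × 1.0643429 / 1.0043315 = 0.1948037 (BRL/THB).

0.19480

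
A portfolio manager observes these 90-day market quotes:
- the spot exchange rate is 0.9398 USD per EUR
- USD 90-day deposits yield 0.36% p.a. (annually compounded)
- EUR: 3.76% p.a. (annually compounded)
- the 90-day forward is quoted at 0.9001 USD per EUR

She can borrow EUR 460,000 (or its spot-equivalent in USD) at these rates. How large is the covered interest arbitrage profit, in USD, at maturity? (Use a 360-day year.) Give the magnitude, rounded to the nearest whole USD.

USD 14,812

T = 90/360 years.
Route A — deposit EUR, sell forward: 460,000 × 1.00927029 × 0.9001 = USD 417,884.33.
Route B — convert at spot, deposit USD: 460,000 × 0.9398 × 1.00089879 = USD 432,696.55.
The quoted forward undervalues EUR, so borrow EUR, convert to USD at spot, deposit the USD at 0.36%, and buy EUR forward at 0.9001 to cover the loan.
Arbitrage profit = |417,884.33 − 432,696.55| = USD 14,812.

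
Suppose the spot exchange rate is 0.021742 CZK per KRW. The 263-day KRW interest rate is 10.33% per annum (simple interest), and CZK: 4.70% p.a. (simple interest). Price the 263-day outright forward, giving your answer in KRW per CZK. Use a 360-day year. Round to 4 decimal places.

47.8229

T = 263/360 years.
CZK growth factor: 1 + 0.0470×263/360 = 1.03433611.
Growth of 1 KRW over T: 1 + 0.1033×263/360 = 1.07546639.
Forward (CZK per KRW) = 0.021742 × 1.03433611 / 1.07546639 = 0.020910496.
Quoted the other way: 1/0.020910496 = 47.8229 KRW per CZK.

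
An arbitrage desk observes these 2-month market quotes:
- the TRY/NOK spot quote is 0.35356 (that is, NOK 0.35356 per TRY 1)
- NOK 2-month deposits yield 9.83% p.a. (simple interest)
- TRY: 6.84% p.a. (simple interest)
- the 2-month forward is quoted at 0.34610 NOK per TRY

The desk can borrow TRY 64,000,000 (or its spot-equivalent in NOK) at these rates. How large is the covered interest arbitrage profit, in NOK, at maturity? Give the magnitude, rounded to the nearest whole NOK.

T = 2/12 years.
Route A — deposit TRY, sell forward: 64,000,000 × 1.011400 × 0.34610 = NOK 22,402,914.56.
Route B — convert at spot, deposit NOK: 64,000,000 × 0.35356 × 1.0163833333 = NOK 22,998,559.44.
The quoted forward undervalues TRY, so borrow TRY, convert to NOK at spot, deposit the NOK at 9.83%, and buy TRY forward at 0.34610 to cover the loan.
The gap between the two covered legs is NOK 595,645.

NOK 595,645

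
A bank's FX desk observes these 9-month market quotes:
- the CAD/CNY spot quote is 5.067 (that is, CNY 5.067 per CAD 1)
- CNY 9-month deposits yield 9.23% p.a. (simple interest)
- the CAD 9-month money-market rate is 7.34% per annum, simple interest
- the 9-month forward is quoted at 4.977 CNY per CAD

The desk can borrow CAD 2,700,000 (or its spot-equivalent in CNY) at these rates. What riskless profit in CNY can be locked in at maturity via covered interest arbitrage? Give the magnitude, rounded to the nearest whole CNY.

CNY 450,304

T = 9/12 years.
Keep in CAD, deliver into the forward: 2,700,000·1.055050·4.977 = CNY 14,177,656.40.
Swap to CNY now, deposit: 2,700,000·5.067·1.069225 = CNY 14,627,960.30.
The quoted forward undervalues CAD, so borrow CAD, convert to CNY at spot, deposit the CNY at 9.23%, and buy CAD forward at 4.977 to cover the loan.
Arbitrage profit = |14,177,656.40 − 14,627,960.30| = CNY 450,304.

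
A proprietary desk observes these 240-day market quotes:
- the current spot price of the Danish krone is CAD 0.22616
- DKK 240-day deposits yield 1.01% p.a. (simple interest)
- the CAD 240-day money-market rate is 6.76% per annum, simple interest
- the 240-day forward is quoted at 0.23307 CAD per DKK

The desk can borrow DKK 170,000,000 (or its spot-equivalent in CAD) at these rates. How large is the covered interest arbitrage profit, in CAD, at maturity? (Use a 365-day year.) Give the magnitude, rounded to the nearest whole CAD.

CAD 271,119

T = 240/365 years.
Keep in DKK, deliver into the forward: 170,000,000·1.0066410959·0.23307 = CAD 39,885,032.84.
Swap to CAD now, deposit: 170,000,000·0.22616·1.0444493151 = CAD 40,156,151.71.
The quoted forward undervalues DKK, so borrow DKK, convert to CAD at spot, deposit the CAD at 6.76%, and buy DKK forward at 0.23307 to cover the loan.
The gap between the two covered legs is CAD 271,119.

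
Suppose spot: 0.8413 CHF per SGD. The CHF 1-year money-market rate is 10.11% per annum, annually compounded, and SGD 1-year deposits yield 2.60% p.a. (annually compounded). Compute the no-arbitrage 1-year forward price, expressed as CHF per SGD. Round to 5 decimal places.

0.90288

T = 1 year.
Growth of 1 CHF over T: (1 + 0.1011)^1 = 1.101100.
Growth of 1 SGD over T: (1 + 0.0260)^1 = 1.026000.
Forward (CHF per SGD) = 0.8413 × 1.101100 / 1.026000 = 0.9028805.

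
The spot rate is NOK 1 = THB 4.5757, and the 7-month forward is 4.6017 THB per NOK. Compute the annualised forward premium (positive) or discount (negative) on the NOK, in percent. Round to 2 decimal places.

+0.97%

T = 7/12 years.
(F − S)/S = (4.6017 − 4.5757)/4.5757 = 0.0056822.
×(1/T) gives 0.97% p.a.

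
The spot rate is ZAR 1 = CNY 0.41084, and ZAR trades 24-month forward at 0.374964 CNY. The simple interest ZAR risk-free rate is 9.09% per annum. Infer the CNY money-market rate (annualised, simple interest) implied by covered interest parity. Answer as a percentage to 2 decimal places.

T = 2 years.
CIP gives F = S · g_CNY/g_ZAR, so g_CNY/g_ZAR = 0.374964/0.41084 = 0.9126765.
The ZAR side grows by 1 + 0.0909×2 = 1.181800.
Hence g_CNY = 1.0786011.
(1.0786011 − 1)/T = 0.039301, i.e. 3.93%.

3.93%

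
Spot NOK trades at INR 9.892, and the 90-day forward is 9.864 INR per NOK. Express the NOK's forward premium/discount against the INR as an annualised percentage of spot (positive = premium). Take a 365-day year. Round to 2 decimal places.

T = 90/365 years.
NOK trades forward at -0.28306% vs spot over the period.
Annualise by dividing by T: -0.0028306 / (90/365) = -0.011480 → -1.15%.

-1.15%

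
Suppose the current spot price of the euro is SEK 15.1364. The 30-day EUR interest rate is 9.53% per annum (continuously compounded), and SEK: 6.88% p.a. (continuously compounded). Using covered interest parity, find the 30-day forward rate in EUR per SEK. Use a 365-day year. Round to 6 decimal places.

T = 30/365 years.
Growth of 1 SEK over T: e^(0.0688×30/365) = 1.0056708.
EUR growth factor: e^(0.0953×30/365) = 1.0078636.
So F = 15.1364 × 1.0056708 / 1.0078636 = 15.10347 (SEK/EUR).
Invert for EUR per SEK: 1 / 15.10347 = 0.066210.

0.066210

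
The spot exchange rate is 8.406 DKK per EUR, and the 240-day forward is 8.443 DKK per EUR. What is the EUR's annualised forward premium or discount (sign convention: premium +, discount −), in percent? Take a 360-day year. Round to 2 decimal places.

T = 240/360 years.
EUR trades forward at +0.44016% vs spot over the period.
Annualise by dividing by T: 0.0044016 / (240/360) = 0.006602 → 0.66%.

+0.66%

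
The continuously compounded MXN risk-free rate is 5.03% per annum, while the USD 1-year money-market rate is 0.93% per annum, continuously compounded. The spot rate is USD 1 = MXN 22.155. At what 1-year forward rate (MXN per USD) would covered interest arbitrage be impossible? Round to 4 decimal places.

23.0822

T = 1 year.
MXN growth factor: e^(0.0503×1) = 1.05158653.
Growth of 1 USD over T: e^(0.0093×1) = 1.00934338.
Forward (MXN per USD) = 22.155 × 1.05158653 / 1.00934338 = 23.082233.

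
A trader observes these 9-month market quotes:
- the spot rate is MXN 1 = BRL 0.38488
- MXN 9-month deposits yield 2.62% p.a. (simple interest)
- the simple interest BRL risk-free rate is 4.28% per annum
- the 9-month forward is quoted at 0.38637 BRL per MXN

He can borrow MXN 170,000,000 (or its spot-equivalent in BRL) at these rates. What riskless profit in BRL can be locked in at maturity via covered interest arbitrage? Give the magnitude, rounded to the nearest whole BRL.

BRL 556,321

T = 9/12 years.
Keep in MXN, deliver into the forward: 170,000,000·1.019650·0.38637 = BRL 66,973,568.99.
Swap to BRL now, deposit: 170,000,000·0.38488·1.032100 = BRL 67,529,890.16.
The quoted forward undervalues MXN, so borrow MXN, convert to BRL at spot, deposit the BRL at 4.28%, and buy MXN forward at 0.38637 to cover the loan.
Arbitrage profit = |66,973,568.99 − 67,529,890.16| = BRL 556,321.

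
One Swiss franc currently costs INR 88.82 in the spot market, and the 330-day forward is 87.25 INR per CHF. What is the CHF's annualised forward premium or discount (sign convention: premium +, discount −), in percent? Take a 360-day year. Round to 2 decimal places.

-1.93%

T = 330/360 years.
Period premium: (87.25 − 88.82)/88.82 = -0.0176762.
Per annum: -0.0176762 / (330/360) = -0.019283 = -1.93%.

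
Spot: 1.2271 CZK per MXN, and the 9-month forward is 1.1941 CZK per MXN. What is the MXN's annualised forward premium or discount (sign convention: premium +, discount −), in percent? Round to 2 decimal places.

-3.59%

T = 9/12 years.
MXN trades forward at -2.68927% vs spot over the period.
Annualise by dividing by T: -0.0268927 / (9/12) = -0.035857 → -3.59%.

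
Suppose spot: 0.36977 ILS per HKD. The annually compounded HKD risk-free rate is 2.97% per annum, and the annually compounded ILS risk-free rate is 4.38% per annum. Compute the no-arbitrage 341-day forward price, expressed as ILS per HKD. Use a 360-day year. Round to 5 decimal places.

0.37456

T = 341/360 years.
ILS accumulates by (1 + 0.0438)^(341/360) = 1.0414411.
HKD accumulates by (1 + 0.0297)^(341/360) = 1.0281107.
So F = 0.36977 × 1.0414411 / 1.0281107 = 0.3745644 (ILS/HKD).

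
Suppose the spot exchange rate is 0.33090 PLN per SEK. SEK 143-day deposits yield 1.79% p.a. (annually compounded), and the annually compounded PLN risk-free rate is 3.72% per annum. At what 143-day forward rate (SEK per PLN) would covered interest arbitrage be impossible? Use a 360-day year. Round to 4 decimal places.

2.9996

T = 143/360 years.
PLN accumulates by (1 + 0.0372)^(143/360) = 1.0146142.
SEK accumulates by (1 + 0.0179)^(143/360) = 1.0070723.
So F = 0.3309 × 1.0146142 / 1.0070723 = 0.3333781 (PLN/SEK).
Invert for SEK per PLN: 1 / 0.3333781 = 2.9996.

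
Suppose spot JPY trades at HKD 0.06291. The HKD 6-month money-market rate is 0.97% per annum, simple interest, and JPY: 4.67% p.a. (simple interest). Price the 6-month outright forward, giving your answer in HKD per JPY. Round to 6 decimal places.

T = 6/12 years.
HKD growth factor: 1 + 0.0097×6/12 = 1.004850.
JPY accumulates by 1 + 0.0467×6/12 = 1.023350.
So F = 0.06291 × 1.004850 / 1.023350 = 0.06177272 (HKD/JPY).

0.061773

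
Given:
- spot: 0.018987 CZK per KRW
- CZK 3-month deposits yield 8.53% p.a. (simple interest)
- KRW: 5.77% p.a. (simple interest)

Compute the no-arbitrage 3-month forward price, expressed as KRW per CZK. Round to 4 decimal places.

52.3118

T = 3/12 years.
Growth of 1 CZK over T: 1 + 0.0853×3/12 = 1.021325.
KRW accumulates by 1 + 0.0577×3/12 = 1.014425.
CIP: F = S · (grow CZK)/(grow KRW) = 0.018987 × 1.021325/1.014425 = 0.019116147 CZK per KRW.
Quoted the other way: 1/0.019116147 = 52.3118 KRW per CZK.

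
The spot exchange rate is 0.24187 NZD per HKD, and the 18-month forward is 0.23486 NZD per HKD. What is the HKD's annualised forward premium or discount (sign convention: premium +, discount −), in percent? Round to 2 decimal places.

T = 18/12 years.
HKD trades forward at -2.89825% vs spot over the period.
Annualise by dividing by T: -0.0289825 / (18/12) = -0.019322 → -1.93%.

-1.93%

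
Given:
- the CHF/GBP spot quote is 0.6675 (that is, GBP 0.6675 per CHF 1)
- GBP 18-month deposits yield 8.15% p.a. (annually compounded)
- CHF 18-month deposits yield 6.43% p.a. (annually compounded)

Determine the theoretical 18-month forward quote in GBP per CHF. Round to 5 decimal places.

0.68375

T = 18/12 years.
GBP growth factor: (1 + 0.0815)^(18/12) = 1.124708.
CHF accumulates by (1 + 0.0643)^(18/12) = 1.0979842.
Forward (GBP per CHF) = 0.6675 × 1.124708 / 1.0979842 = 0.6837463.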